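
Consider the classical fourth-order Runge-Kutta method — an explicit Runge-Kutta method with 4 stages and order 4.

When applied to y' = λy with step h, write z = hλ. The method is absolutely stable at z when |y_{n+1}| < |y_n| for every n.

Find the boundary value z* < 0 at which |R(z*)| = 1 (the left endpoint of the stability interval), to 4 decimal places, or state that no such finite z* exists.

On y'=λy, z=hλ:
  order 4, 4-stage ⇒ R(z)=1+z+z^2/2+z^3/6+z^4/24
  (e.g. R(-1.22)=0.31386, |R|=0.31386)

Boundary: |R(x)|=1, x<0.
x=-1.22: |R|=0.3139
|R(-3.13)|=1.6569 |R(-2.31)|=0.4901 |R(-1.63)|=0.2708
Bisect:
  x_lo=-3.2905 |R|=2.0701  x_hi=-0.3370 |R|=0.7139
  mid=-1.81379 |R|=0.28757 →hi
  mid=-2.55216 |R|=0.70176 →hi
  mid=-2.92135 |R|=1.22527 →lo
  mid=-2.73676 |R|=0.92925 →hi
  mid=-2.82905 |R|=1.06800 →lo
  mid=-2.78290 |R|=0.99640 →hi
  mid=-2.80598 |R|=1.03164 →lo
  mid=-2.79444 |R|=1.01388 →lo
  mid=-2.78867 |R|=1.00511 →lo
  ...
  [-2.78543,-2.78525] ⇒ x*=-2.7853
Interval (-2.7853, 0).

z* = -2.7853.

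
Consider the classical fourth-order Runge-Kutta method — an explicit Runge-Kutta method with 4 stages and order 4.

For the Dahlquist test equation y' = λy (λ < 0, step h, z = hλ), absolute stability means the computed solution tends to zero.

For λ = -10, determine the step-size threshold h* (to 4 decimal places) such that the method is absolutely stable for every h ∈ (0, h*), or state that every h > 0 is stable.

On y'=λy, z=hλ:
  order 4, 4-stage ⇒ R(z)=1+z+z^2/2+z^3/6+z^4/24
  (e.g. R(-0.83)=0.43893, |R|=0.43893)

Solve |R(x)|<1 on ℝ⁻.
x=-0.83: |R|=0.4389
|R(-2.21)|=0.4270 |R(-1.92)|=0.3098 |R(-1.12)|=0.3386
Bisect:
  x_lo=-3.1288 |R|=1.6540  x_hi=-0.1904 |R|=0.8267
  mid=-1.65956 |R|=0.27179 →hi
  mid=-2.39416 |R|=0.55361 →hi
  mid=-2.76146 |R|=0.96465 →hi
  mid=-2.94511 |R|=1.26892 →lo
  mid=-2.85328 |R|=1.10744 →lo
  mid=-2.80737 |R|=1.03379 →lo
  mid=-2.78441 |R|=0.99867 →hi
  mid=-2.79589 |R|=1.01609 →lo
  mid=-2.79015 |R|=1.00735 →lo
  ...
  [-2.78531,-2.78513] ⇒ x*=-2.7853
Stable set (-2.7853, 0).

(-2.7853,0); λ=-10 ⇒ h* = 0.2785.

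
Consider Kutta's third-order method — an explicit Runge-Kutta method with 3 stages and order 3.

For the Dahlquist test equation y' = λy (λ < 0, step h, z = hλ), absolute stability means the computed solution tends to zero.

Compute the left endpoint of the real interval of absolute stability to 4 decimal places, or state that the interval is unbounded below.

Set f=λy, z=hλ:
  order 3, 3-stage ⇒ R(z)=1+z+z^2/2+z^3/6
  (e.g. R(-1.21)=0.22679, |R|=0.22679)

Boundary: |R(x)|=1, x<0.
x=-1.21: |R|=0.2268
|R(-0.93)|=0.3684 |R(-0.67)|=0.5043 |R(-0.64)|=0.5211
Bisect:
  x_lo=-3.0776 |R|=2.2000  x_hi=-0.3990 |R|=0.6700
  mid=-1.73827 |R|=0.10287 →hi
  mid=-2.40791 |R|=0.83576 →hi
  mid=-2.74273 |R|=1.42018 →lo
  mid=-2.57532 |R|=1.10590 →lo
  mid=-2.49162 |R|=0.96560 →hi
  mid=-2.53347 |R|=1.03440 →lo
  mid=-2.51255 |R|=0.99967 →hi
  mid=-2.52301 |R|=1.01695 →lo
  ...
  [-2.51287,-2.51271] ⇒ x*=-2.5127
Stable set (-2.5127, 0).

left endpoint -2.5127.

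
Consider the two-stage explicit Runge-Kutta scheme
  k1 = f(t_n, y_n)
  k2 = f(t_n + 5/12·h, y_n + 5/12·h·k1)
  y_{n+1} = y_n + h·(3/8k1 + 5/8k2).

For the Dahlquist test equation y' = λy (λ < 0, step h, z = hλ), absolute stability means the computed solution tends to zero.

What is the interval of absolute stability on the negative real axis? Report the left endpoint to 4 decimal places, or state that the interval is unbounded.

Test eqn y'=λy, z=hλ:
  k1=λy_n ⇒ h·k1=z·y_n;  k2=λ(1+5/12z)y_n ⇒ h·k2=z(1+5/12z)y_n
  y_{n+1}/y_n = 1 + 3/8z + 5/8z(1+5/12z) = 1 + z + 25/96z²
  R(z) = 1 + z + 25/96z².

Find x<0 with |R(x)|<1.
x=-1.19: |R|=0.1788
R=1: x+25/96x²=0 ⇒ x=−96/25=-3.8400; min R=1−1/(4·25/96)=0.0400>−1
Confirm numerically:
  x=-3.654: |R|=0.82301 <1
  x=-3.639: |R|=0.80952 <1
  x=-3.427: |R|=0.63142 <1
  x=-4.179: |R|=1.36893 >1
  x=-4.177: |R|=1.36658 >1
  x=-3.876: |R|=1.03634 >1
Interval (-3.8400, 0).

z∈(-3.8400,0).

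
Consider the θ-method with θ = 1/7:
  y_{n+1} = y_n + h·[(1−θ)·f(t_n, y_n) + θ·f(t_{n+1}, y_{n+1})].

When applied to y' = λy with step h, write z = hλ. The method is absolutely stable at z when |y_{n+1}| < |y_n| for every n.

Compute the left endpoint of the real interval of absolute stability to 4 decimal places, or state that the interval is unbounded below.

z* = -2.8000.

Set f=λy, z=hλ:
  y_{n+1} = y_n + z·[6/7·y_n + 1/7·y_{n+1}] ⇒ (1 − 1/7z)y_{n+1} = (1 + 6/7z)y_n
  Hence R(z) = (1 + 6/7z)/(1 − 1/7z).

Boundary: |R(x)|=1, x<0.
x=-0.61: |R|=0.4389
R=−1: 1+6/7x = −1+1/7x ⇒ -5/7x=2 ⇒ x=2/(-5/7)=-2.8000
Confirm numerically:
  x=-2.443: |R|=0.81097 <1
  x=-1.973: |R|=0.53917 <1
  x=-1.822: |R|=0.44570 <1
  x=-1.207: |R|=0.02949 <1
  x=-3.270: |R|=1.22882 >1
  x=-3.084: |R|=1.14082 >1
  x=-2.992: |R|=1.09608 >1
Stable set (-2.8000, 0).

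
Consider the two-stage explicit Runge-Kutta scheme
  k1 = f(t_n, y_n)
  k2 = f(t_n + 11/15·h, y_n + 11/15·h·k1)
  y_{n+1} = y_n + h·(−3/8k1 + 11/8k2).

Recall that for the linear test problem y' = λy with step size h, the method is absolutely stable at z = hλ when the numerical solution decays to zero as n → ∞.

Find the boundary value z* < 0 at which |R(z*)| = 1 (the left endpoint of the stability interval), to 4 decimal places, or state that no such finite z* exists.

z* = -0.9917.

Test eqn y'=λy, z=hλ:
  k1=λy_n ⇒ h·k1=z·y_n;  k2=λ(1+11/15z)y_n ⇒ h·k2=z(1+11/15z)y_n
  y_{n+1}/y_n = 1 − 3/8z + 11/8z(1+11/15z) = 1 + z + 121/120z²
  ⇒ R(z) = 1 + z + 121/120z².

Find x<0 with |R(x)|<1.
x=-0.33: |R|=0.7798
R=1: x+121/120x²=0 ⇒ x=−120/121=-0.9917; min R=1−1/(4·121/120)=0.7521>−1
Confirm numerically:
  x=-0.724: |R|=0.80454 <1
  x=-0.568: |R|=0.75731 <1
  x=-0.459: |R|=0.75344 <1
  x=-0.444: |R|=0.75478 <1
  x=-1.489: |R|=1.74660 >1
  x=-1.140: |R|=1.17043 >1
  x=-1.098: |R|=1.11765 >1
Stable set (-0.9917, 0).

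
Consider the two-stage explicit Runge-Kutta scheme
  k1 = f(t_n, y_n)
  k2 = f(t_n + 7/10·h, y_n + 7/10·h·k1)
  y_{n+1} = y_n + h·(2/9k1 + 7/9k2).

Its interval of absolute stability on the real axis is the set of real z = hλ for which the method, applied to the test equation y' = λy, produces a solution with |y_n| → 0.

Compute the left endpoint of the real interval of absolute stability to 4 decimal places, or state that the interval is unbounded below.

z* = -1.8367.

With y'=λy (z=hλ):
  k1=λy_n ⇒ h·k1=z·y_n;  k2=λ(1+7/10z)y_n ⇒ h·k2=z(1+7/10z)y_n
  y_{n+1}/y_n = 1 + 2/9z + 7/9z(1+7/10z) = 1 + z + 49/90z²
  Hence R(z) = 1 + z + 49/90z².

Find x<0 with |R(x)|<1.
x=-1.2: |R|=0.5840
R=1: x+49/90x²=0 ⇒ x=−90/49=-1.8367; min R=1−1/(4·49/90)=0.5408>−1
Confirm numerically:
  x=-1.685: |R|=0.86080 <1
  x=-1.518: |R|=0.73658 <1
  x=-1.320: |R|=0.62864 <1
  x=-2.405: |R|=1.74408 >1
  x=-2.192: |R|=1.42398 >1
  x=-1.869: |R|=1.03283 >1
Stable set (-1.8367, 0).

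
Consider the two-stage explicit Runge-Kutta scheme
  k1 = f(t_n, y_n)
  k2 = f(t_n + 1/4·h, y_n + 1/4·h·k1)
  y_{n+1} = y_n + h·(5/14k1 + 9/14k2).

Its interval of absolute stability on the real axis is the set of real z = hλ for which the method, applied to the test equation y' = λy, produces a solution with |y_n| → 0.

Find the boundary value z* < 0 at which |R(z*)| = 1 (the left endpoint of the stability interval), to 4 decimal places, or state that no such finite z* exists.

On y'=λy, z=hλ:
  k1=λy_n ⇒ h·k1=z·y_n;  k2=λ(1+1/4z)y_n ⇒ h·k2=z(1+1/4z)y_n
  y_{n+1}/y_n = 1 + 5/14z + 9/14z(1+1/4z) = 1 + z + 9/56z²
  so R(z) = 1 + z + 9/56z².

Find x<0 with |R(x)|<1.
x=-0.64: |R|=0.4258
R=1: x+9/56x²=0 ⇒ x=−56/9=-6.2222; min R=1−1/(4·9/56)=-0.5556>−1
Confirm numerically:
  x=-6.154: |R|=0.93253 <1
  x=-6.117: |R|=0.89656 <1
  x=-4.035: |R|=0.41837 <1
  x=-3.048: |R|=0.55492 <1
  x=-6.761: |R|=1.58543 >1
  x=-6.403: |R|=1.18603 >1
  x=-6.319: |R|=1.09828 >1
Stable set (-6.2222, 0).

z* = -6.2222.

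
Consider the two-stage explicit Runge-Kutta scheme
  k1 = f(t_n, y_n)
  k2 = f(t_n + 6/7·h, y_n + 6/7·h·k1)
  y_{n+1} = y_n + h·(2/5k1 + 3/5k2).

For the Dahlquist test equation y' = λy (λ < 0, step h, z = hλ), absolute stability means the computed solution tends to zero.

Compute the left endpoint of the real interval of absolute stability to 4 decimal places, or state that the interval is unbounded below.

z* = -1.9444.

Test eqn y'=λy, z=hλ:
  k1=λy_n ⇒ h·k1=z·y_n;  k2=λ(1+6/7z)y_n ⇒ h·k2=z(1+6/7z)y_n
  y_{n+1}/y_n = 1 + 2/5z + 3/5z(1+6/7z) = 1 + z + 18/35z²
  Hence R(z) = 1 + z + 18/35z².

Need |R(x)|<1, x<0.
x=-1.57: |R|=0.6977
R=1: x+18/35x²=0 ⇒ x=−35/18=-1.9444; min R=1−1/(4·18/35)=0.5139>−1
Confirm numerically:
  x=-1.768: |R|=0.83957 <1
  x=-1.685: |R|=0.77517 <1
  x=-1.181: |R|=0.53631 <1
  x=-1.065: |R|=0.51832 <1
  x=-2.382: |R|=1.53602 >1
  x=-2.320: |R|=1.44809 >1
  x=-2.248: |R|=1.35094 >1
Interval (-1.9444, 0).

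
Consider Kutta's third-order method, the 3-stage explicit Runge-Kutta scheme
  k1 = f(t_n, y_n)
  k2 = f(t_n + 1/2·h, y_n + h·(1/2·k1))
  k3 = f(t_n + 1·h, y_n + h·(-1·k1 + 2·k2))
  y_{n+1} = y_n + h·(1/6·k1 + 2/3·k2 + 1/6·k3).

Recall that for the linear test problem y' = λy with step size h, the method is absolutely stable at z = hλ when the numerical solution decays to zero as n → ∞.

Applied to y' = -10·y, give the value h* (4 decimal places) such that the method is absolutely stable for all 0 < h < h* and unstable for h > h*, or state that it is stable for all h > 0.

With y'=λy (z=hλ):
  order 3, 3-stage ⇒ R(z)=1+z+z^2/2+z^3/6
  (e.g. R(-0.99)=0.33833, |R|=0.33833)

Boundary: |R(x)|=1, x<0.
x=-0.99: |R|=0.3383
|R(-1.5)|=0.0625 |R(-1.12)|=0.2730 |R(-0.61)|=0.5382
Bisect:
  x_lo=-2.9227 |R|=1.8127  x_hi=-0.1450 |R|=0.8650
  mid=-1.53388 |R|=0.04103 →hi
  mid=-2.22830 |R|=0.58967 →hi
  mid=-2.57550 |R|=1.10621 →lo
  mid=-2.40190 |R|=0.82681 →hi
  mid=-2.48870 |R|=0.96090 →hi
  mid=-2.53210 |R|=1.03211 →lo
  mid=-2.51040 |R|=0.99615 →hi
  mid=-2.52125 |R|=1.01404 →lo
  mid=-2.51583 |R|=1.00508 →lo
  ...
  [-2.51278,-2.51261] ⇒ x*=-2.5127
Stable set (-2.5127, 0).

(-2.5127,0); λ=-10 ⇒ h* = 0.2513.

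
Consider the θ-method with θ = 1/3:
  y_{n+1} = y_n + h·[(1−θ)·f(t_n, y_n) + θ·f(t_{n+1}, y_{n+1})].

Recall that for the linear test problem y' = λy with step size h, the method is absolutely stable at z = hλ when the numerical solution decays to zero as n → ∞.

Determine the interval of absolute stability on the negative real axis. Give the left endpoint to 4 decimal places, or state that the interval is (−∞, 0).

z∈(-6.0000,0).

On y'=λy, z=hλ:
  y_{n+1} = y_n + z·[2/3·y_n + 1/3·y_{n+1}] ⇒ (1 − 1/3z)y_{n+1} = (1 + 2/3z)y_n
  so R(z) = (1 + 2/3z)/(1 − 1/3z).

Find x<0 with |R(x)|<1.
x=-1.64: |R|=0.0603
R=−1: 1+2/3x = −1+1/3x ⇒ -1/3x=2 ⇒ x=2/(-1/3)=-6.0000
Confirm numerically:
  x=-4.859: |R|=0.85482 <1
  x=-4.554: |R|=0.80858 <1
  x=-3.770: |R|=0.67061 <1
  x=-3.202: |R|=0.54886 <1
  x=-6.538: |R|=1.05641 >1
  x=-6.414: |R|=1.04398 >1
Stable set (-6.0000, 0).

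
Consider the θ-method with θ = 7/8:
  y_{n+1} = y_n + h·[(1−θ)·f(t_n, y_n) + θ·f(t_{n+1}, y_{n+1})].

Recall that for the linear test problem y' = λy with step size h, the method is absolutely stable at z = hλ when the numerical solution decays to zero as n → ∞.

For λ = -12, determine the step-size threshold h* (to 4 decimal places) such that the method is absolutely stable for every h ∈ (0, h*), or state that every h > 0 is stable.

With y'=λy (z=hλ):
  y_{n+1} = y_n + z·[1/8·y_n + 7/8·y_{n+1}] ⇒ (1 − 7/8z)y_{n+1} = (1 + 1/8z)y_n
  Hence R(z) = (1 + 1/8z)/(1 − 7/8z).

Boundary: |R(x)|=1, x<0.
x=-0.86: |R|=0.5093
x=-2: |R|=0.2727
x=-10: |R|=0.0256
x=-100: |R|=0.1299
θ=7/8≥1/2 ⇒ |1+1/8x|<|1−7/8x| ∀x<0 ⇒ unbounded interval.

(−∞, 0) — no finite endpoint. Any h>0 works for λ=-12.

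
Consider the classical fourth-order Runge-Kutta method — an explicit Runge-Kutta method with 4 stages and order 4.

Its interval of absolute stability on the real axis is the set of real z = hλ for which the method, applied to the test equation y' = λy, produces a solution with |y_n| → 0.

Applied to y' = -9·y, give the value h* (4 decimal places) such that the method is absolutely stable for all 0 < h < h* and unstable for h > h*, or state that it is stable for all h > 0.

(-2.7853,0); λ=-9 ⇒ h* = 0.3095.

On y'=λy, z=hλ:
  order 4, 4-stage ⇒ R(z)=1+z+z^2/2+z^3/6+z^4/24
  (e.g. R(-1.38)=0.28530, |R|=0.28530)

Need |R(x)|<1, x<0.
x=-1.38: |R|=0.2853
|R(-2.69)|=0.8656 |R(-2.07)|=0.3592 |R(-1.44)|=0.2783
Bisect:
  x_lo=-3.4645 |R|=2.6089  x_hi=-0.0664 |R|=0.9357
  mid=-1.76545 |R|=0.28063 →hi
  mid=-2.61496 |R|=0.77212 →hi
  mid=-3.03971 |R|=1.45642 →lo
  mid=-2.82733 |R|=1.06526 →lo
  mid=-2.72115 |R|=0.90752 →hi
  mid=-2.77424 |R|=0.98346 →hi
  mid=-2.80079 |R|=1.02361 →lo
  mid=-2.78751 |R|=1.00335 →lo
  mid=-2.78088 |R|=0.99336 →hi
  mid=-2.78420 |R|=0.99835 →hi
  ...
  [-2.78544,-2.78523] ⇒ x*=-2.7853
Interval (-2.7853, 0).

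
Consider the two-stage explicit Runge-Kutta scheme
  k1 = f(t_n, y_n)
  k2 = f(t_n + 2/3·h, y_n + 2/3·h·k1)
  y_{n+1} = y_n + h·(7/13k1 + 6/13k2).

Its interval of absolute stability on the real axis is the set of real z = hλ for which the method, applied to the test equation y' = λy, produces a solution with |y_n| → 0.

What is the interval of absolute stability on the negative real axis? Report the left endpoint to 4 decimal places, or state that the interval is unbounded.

With y'=λy (z=hλ):
  k1=λy_n ⇒ h·k1=z·y_n;  k2=λ(1+2/3z)y_n ⇒ h·k2=z(1+2/3z)y_n
  y_{n+1}/y_n = 1 + 7/13z + 6/13z(1+2/3z) = 1 + z + 4/13z²
  Hence R(z) = 1 + z + 4/13z².

Boundary: |R(x)|=1, x<0.
x=-0.75: |R|=0.4231
R=1: x+4/13x²=0 ⇒ x=−13/4=-3.2500; min R=1−1/(4·4/13)=0.1875>−1
Confirm numerically:
  x=-3.037: |R|=0.80096 <1
  x=-2.679: |R|=0.52932 <1
  x=-2.632: |R|=0.49952 <1
  x=-1.584: |R|=0.18802 <1
  x=-3.669: |R|=1.47302 >1
  x=-3.478: |R|=1.24400 >1
So |R|<1 on (-3.2500, 0).

z∈(-3.2500,0).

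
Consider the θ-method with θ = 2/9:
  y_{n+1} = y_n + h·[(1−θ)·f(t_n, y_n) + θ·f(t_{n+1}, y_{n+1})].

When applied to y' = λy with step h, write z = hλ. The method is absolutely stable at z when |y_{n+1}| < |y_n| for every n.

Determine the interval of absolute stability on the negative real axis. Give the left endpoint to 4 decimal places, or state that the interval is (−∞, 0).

z∈(-3.6000,0).

On y'=λy, z=hλ:
  y_{n+1} = y_n + z·[7/9·y_n + 2/9·y_{n+1}] ⇒ (1 − 2/9z)y_{n+1} = (1 + 7/9z)y_n
  so R(z) = (1 + 7/9z)/(1 − 2/9z).

Solve |R(x)|<1 on ℝ⁻.
x=-0.5: |R|=0.5500
R=−1: 1+7/9x = −1+2/9x ⇒ -5/9x=2 ⇒ x=2/(-5/9)=-3.6000
Confirm numerically:
  x=-3.479: |R|=0.96209 <1
  x=-2.709: |R|=0.69101 <1
  x=-2.436: |R|=0.58045 <1
  x=-1.529: |R|=0.14123 <1
  x=-3.865: |R|=1.07920 >1
  x=-3.635: |R|=1.01076 >1
Stable set (-3.6000, 0).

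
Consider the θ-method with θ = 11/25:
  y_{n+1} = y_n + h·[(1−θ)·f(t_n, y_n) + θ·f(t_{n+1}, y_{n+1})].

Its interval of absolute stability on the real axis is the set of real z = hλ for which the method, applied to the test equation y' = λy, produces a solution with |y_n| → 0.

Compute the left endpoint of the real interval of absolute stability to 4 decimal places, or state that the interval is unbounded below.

On y'=λy, z=hλ:
  y_{n+1} = y_n + z·[14/25·y_n + 11/25·y_{n+1}] ⇒ (1 − 11/25z)y_{n+1} = (1 + 14/25z)y_n
  Hence R(z) = (1 + 14/25z)/(1 − 11/25z).

Find x<0 with |R(x)|<1.
x=-0.38: |R|=0.6744
R=−1: 1+14/25x = −1+11/25x ⇒ -3/25x=2 ⇒ x=2/(-3/25)=-16.6667
Confirm numerically:
  x=-13.001: |R|=0.93455 <1
  x=-12.508: |R|=0.92327 <1
  x=-12.020: |R|=0.91133 <1
  x=-16.979: |R|=1.00442 >1
  x=-16.733: |R|=1.00095 >1
So |R|<1 on (-16.6667, 0).

left endpoint -16.6667.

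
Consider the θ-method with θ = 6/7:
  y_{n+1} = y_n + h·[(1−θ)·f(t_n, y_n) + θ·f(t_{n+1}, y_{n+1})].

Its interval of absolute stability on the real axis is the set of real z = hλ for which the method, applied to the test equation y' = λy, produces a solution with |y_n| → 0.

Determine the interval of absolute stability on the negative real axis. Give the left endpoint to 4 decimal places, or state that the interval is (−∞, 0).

(−∞, 0) — no finite endpoint.

With y'=λy (z=hλ):
  y_{n+1} = y_n + z·[1/7·y_n + 6/7·y_{n+1}] ⇒ (1 − 6/7z)y_{n+1} = (1 + 1/7z)y_n
  ⇒ R(z) = (1 + 1/7z)/(1 − 6/7z).

Find x<0 with |R(x)|<1.
x=-1.38: |R|=0.3678
x=-2: |R|=0.2632
x=-10: |R|=0.0448
x=-100: |R|=0.1532
θ=6/7≥1/2 ⇒ |1+1/7x|<|1−6/7x| ∀x<0 ⇒ stable on all of ℝ⁻.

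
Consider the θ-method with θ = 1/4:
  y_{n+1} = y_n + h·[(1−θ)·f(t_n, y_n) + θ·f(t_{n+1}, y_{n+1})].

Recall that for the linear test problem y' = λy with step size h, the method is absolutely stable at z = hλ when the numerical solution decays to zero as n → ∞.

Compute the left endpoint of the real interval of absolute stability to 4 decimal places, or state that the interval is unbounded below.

left endpoint -4.0000.

On y'=λy, z=hλ:
  y_{n+1} = y_n + z·[3/4·y_n + 1/4·y_{n+1}] ⇒ (1 − 1/4z)y_{n+1} = (1 + 3/4z)y_n
  Hence R(z) = (1 + 3/4z)/(1 − 1/4z).

Need |R(x)|<1, x<0.
x=-1.77: |R|=0.2270
R=−1: 1+3/4x = −1+1/4x ⇒ -1/2x=2 ⇒ x=2/(-1/2)=-4.0000
Confirm numerically:
  x=-3.077: |R|=0.73916 <1
  x=-2.749: |R|=0.62928 <1
  x=-2.584: |R|=0.56987 <1
  x=-1.717: |R|=0.20133 <1
  x=-4.587: |R|=1.13672 >1
  x=-4.465: |R|=1.10986 >1
  x=-4.249: |R|=1.06037 >1
Stable set (-4.0000, 0).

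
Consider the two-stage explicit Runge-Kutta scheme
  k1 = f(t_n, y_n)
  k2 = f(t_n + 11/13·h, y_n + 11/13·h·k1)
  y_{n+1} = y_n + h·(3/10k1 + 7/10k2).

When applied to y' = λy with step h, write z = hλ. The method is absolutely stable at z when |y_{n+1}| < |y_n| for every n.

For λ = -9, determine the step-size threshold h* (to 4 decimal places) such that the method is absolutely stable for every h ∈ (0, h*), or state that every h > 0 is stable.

(-1.6883,0); λ=-9 ⇒ h* = (130/77)/9 = 0.1876.

On y'=λy, z=hλ:
  k1=λy_n ⇒ h·k1=z·y_n;  k2=λ(1+11/13z)y_n ⇒ h·k2=z(1+11/13z)y_n
  y_{n+1}/y_n = 1 + 3/10z + 7/10z(1+11/13z) = 1 + z + 77/130z²
  ⇒ R(z) = 1 + z + 77/130z².

Boundary: |R(x)|=1, x<0.
x=-1.6: |R|=0.9163
R=1: x+77/130x²=0 ⇒ x=−130/77=-1.6883; min R=1−1/(4·77/130)=0.5779>−1
Confirm numerically:
  x=-1.560: |R|=0.88144 <1
  x=-1.277: |R|=0.68889 <1
  x=-1.273: |R|=0.68685 <1
  x=-0.784: |R|=0.58007 <1
  x=-2.260: |R|=1.76527 >1
  x=-1.982: |R|=1.34478 >1
Stable set (-1.6883, 0).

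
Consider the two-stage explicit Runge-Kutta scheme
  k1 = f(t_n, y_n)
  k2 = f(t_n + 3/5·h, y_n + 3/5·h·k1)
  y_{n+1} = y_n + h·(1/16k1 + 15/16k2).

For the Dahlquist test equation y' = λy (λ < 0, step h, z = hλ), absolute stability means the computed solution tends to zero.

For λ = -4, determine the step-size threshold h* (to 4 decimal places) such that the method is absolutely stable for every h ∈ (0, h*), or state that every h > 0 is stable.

(-1.7778,0); λ=-4 ⇒ h* = (16/9)/4 = 0.4444.

Test eqn y'=λy, z=hλ:
  k1=λy_n ⇒ h·k1=z·y_n;  k2=λ(1+3/5z)y_n ⇒ h·k2=z(1+3/5z)y_n
  y_{n+1}/y_n = 1 + 1/16z + 15/16z(1+3/5z) = 1 + z + 9/16z²
  ⇒ R(z) = 1 + z + 9/16z².

Find x<0 with |R(x)|<1.
x=-0.8: |R|=0.5600
R=1: x+9/16x²=0 ⇒ x=−16/9=-1.7778; min R=1−1/(4·9/16)=0.5556>−1
Confirm numerically:
  x=-1.601: |R|=0.84080 <1
  x=-1.504: |R|=0.76838 <1
  x=-1.470: |R|=0.74551 <1
  x=-1.140: |R|=0.59103 <1
  x=-2.237: |R|=1.57785 >1
  x=-2.216: |R|=1.54624 >1
  x=-1.917: |R|=1.15013 >1
Interval (-1.7778, 0).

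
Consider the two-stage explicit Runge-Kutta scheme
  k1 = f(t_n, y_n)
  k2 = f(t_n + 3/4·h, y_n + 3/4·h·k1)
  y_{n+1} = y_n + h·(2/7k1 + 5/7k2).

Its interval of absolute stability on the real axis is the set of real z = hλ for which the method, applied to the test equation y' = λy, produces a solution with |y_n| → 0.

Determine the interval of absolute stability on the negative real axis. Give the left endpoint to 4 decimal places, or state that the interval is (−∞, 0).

Set f=λy, z=hλ:
  k1=λy_n ⇒ h·k1=z·y_n;  k2=λ(1+3/4z)y_n ⇒ h·k2=z(1+3/4z)y_n
  y_{n+1}/y_n = 1 + 2/7z + 5/7z(1+3/4z) = 1 + z + 15/28z²
  so R(z) = 1 + z + 15/28z².

Boundary: |R(x)|=1, x<0.
x=-0.61: |R|=0.5893
R=1: x+15/28x²=0 ⇒ x=−28/15=-1.8667; min R=1−1/(4·15/28)=0.5333>−1
Confirm numerically:
  x=-1.715: |R|=0.86066 <1
  x=-1.326: |R|=0.61593 <1
  x=-1.116: |R|=0.55121 <1
  x=-2.271: |R|=1.49191 >1
  x=-2.212: |R|=1.40922 >1
  x=-2.044: |R|=1.19418 >1
So |R|<1 on (-1.8667, 0).

z∈(-1.8667,0).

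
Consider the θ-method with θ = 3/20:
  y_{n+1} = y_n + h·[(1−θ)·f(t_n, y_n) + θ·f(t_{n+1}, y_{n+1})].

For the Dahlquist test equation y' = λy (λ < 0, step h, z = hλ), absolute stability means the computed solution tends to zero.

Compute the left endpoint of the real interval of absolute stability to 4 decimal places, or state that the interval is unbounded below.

z* = -2.8571.

With y'=λy (z=hλ):
  y_{n+1} = y_n + z·[17/20·y_n + 3/20·y_{n+1}] ⇒ (1 − 3/20z)y_{n+1} = (1 + 17/20z)y_n
  R(z) = (1 + 17/20z)/(1 − 3/20z).

Boundary: |R(x)|=1, x<0.
x=-0.56: |R|=0.4834
R=−1: 1+17/20x = −1+3/20x ⇒ -7/10x=2 ⇒ x=2/(-7/10)=-2.8571
Confirm numerically:
  x=-2.706: |R|=0.92475 <1
  x=-2.160: |R|=0.63142 <1
  x=-1.972: |R|=0.52184 <1
  x=-3.412: |R|=1.25691 >1
  x=-3.352: |R|=1.23050 >1
  x=-2.937: |R|=1.03880 >1
Interval (-2.8571, 0).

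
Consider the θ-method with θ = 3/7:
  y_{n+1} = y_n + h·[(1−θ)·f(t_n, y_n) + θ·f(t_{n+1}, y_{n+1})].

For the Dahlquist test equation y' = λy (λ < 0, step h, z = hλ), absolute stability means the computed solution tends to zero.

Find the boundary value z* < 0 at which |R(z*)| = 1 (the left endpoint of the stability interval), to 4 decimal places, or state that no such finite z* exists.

left endpoint -14.0000.

Test eqn y'=λy, z=hλ:
  y_{n+1} = y_n + z·[4/7·y_n + 3/7·y_{n+1}] ⇒ (1 − 3/7z)y_{n+1} = (1 + 4/7z)y_n
  so R(z) = (1 + 4/7z)/(1 − 3/7z).

Find x<0 with |R(x)|<1.
x=-0.96: |R|=0.3198
R=−1: 1+4/7x = −1+3/7x ⇒ -1/7x=2 ⇒ x=2/(-1/7)=-14.0000
Confirm numerically:
  x=-12.645: |R|=0.96985 <1
  x=-10.670: |R|=0.91464 <1
  x=-8.266: |R|=0.81967 <1
  x=-6.629: |R|=0.72585 <1
  x=-14.444: |R|=1.00882 >1
  x=-14.432: |R|=1.00859 >1
Stable set (-14.0000, 0).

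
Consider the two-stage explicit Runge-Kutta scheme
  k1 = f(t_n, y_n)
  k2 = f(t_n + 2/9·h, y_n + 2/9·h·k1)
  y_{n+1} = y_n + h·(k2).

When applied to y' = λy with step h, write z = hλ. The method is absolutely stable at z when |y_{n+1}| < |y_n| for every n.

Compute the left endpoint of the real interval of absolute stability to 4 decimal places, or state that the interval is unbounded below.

Set f=λy, z=hλ:
  k1=λy_n ⇒ h·k1=z·y_n;  k2=λ(1+2/9z)y_n ⇒ h·k2=z(1+2/9z)y_n
  y_{n+1}/y_n = 1 + z(1+2/9z) = 1 + z + 2/9z²
  R(z) = 1 + z + 2/9z².

Need |R(x)|<1, x<0.
x=-0.6: |R|=0.4800
R=1: x+2/9x²=0 ⇒ x=−9/2=-4.5000; min R=1−1/(4·2/9)=-0.1250>−1
Confirm numerically:
  x=-4.232: |R|=0.74796 <1
  x=-3.549: |R|=0.24998 <1
  x=-2.677: |R|=0.08448 <1
  x=-2.127: |R|=0.12164 <1
  x=-5.056: |R|=1.62470 >1
  x=-4.771: |R|=1.28732 >1
  x=-4.650: |R|=1.15500 >1
Stable set (-4.5000, 0).

z* = -4.5000.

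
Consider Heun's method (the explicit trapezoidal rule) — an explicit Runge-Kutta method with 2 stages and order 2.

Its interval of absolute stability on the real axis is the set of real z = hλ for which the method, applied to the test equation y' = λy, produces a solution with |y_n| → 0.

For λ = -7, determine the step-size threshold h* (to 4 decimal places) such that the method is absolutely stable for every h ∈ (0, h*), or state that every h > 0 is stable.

(-2.0000,0); λ=-7 ⇒ h* = 0.2857.

Set f=λy, z=hλ:
  order 2, 2-stage ⇒ R(z)=1+z+z^2/2
  (e.g. R(-1.2)=0.52000, |R|=0.52000)

Boundary: |R(x)|=1, x<0.
x=-1.2: |R|=0.5200
|R(-2.27)|=1.3064 |R(-1.34)|=0.5578 |R(-0.96)|=0.5008
Bisect:
  x_lo=-2.6120 |R|=1.7993  x_hi=-0.2734 |R|=0.7639
  mid=-1.44273 |R|=0.59800 →hi
  mid=-2.02737 |R|=1.02775 →lo
  mid=-1.73505 |R|=0.77015 →hi
  mid=-1.88121 |R|=0.88827 →hi
  mid=-1.95429 |R|=0.95534 →hi
  mid=-1.99083 |R|=0.99087 →hi
  mid=-2.00910 |R|=1.00914 →lo
  mid=-1.99997 |R|=0.99997 →hi
  mid=-2.00454 |R|=1.00455 →lo
  ...
  [-2.00011,-1.99997] ⇒ x*=-2.0000
Stable set (-2.0000, 0).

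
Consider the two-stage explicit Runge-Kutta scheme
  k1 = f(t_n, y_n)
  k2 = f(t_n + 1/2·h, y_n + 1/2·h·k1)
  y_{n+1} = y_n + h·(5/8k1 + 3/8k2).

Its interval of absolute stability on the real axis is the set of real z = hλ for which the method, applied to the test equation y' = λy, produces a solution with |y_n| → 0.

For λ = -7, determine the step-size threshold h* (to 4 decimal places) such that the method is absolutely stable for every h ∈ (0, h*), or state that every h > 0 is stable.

On y'=λy, z=hλ:
  k1=λy_n ⇒ h·k1=z·y_n;  k2=λ(1+1/2z)y_n ⇒ h·k2=z(1+1/2z)y_n
  y_{n+1}/y_n = 1 + 5/8z + 3/8z(1+1/2z) = 1 + z + 3/16z²
  so R(z) = 1 + z + 3/16z².

Find x<0 with |R(x)|<1.
x=-0.89: |R|=0.2585
R=1: x+3/16x²=0 ⇒ x=−16/3=-5.3333; min R=1−1/(4·3/16)=-0.3333>−1
Confirm numerically:
  x=-4.172: |R|=0.09155 <1
  x=-3.290: |R|=0.26048 <1
  x=-2.364: |R|=0.31616 <1
  x=-5.551: |R|=1.22655 >1
  x=-5.545: |R|=1.22007 >1
Stable set (-5.3333, 0).

(-5.3333,0); λ=-7 ⇒ h* = (16/3)/7 = 0.7619.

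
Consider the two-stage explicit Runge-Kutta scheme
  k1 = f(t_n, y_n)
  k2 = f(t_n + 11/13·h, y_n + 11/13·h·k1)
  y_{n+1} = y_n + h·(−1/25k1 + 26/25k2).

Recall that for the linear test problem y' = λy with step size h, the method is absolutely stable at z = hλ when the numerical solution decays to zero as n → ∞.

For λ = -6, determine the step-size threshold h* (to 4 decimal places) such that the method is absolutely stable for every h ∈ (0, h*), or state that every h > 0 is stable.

(-1.1364,0); λ=-6 ⇒ h* = (25/22)/6 = 0.1894.

With y'=λy (z=hλ):
  k1=λy_n ⇒ h·k1=z·y_n;  k2=λ(1+11/13z)y_n ⇒ h·k2=z(1+11/13z)y_n
  y_{n+1}/y_n = 1 − 1/25z + 26/25z(1+11/13z) = 1 + z + 22/25z²
  Hence R(z) = 1 + z + 22/25z².

Solve |R(x)|<1 on ℝ⁻.
x=-1.61: |R|=1.6710
R=1: x+22/25x²=0 ⇒ x=−25/22=-1.1364; min R=1−1/(4·22/25)=0.7159>−1
Confirm numerically:
  x=-1.020: |R|=0.89555 <1
  x=-0.981: |R|=0.86588 <1
  x=-0.730: |R|=0.73895 <1
  x=-0.546: |R|=0.71634 <1
  x=-1.633: |R|=1.71369 >1
  x=-1.210: |R|=1.07841 >1
So |R|<1 on (-1.1364, 0).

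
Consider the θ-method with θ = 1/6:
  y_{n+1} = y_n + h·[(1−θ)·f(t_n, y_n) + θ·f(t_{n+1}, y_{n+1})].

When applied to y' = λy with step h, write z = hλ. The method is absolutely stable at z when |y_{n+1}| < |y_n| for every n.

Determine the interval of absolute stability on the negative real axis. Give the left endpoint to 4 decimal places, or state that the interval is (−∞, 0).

(-3.0000, 0).

With y'=λy (z=hλ):
  y_{n+1} = y_n + z·[5/6·y_n + 1/6·y_{n+1}] ⇒ (1 − 1/6z)y_{n+1} = (1 + 5/6z)y_n
  so R(z) = (1 + 5/6z)/(1 − 1/6z).

Need |R(x)|<1, x<0.
x=-1.39: |R|=0.1286
R=−1: 1+5/6x = −1+1/6x ⇒ -2/3x=2 ⇒ x=2/(-2/3)=-3.0000
Confirm numerically:
  x=-2.161: |R|=0.58878 <1
  x=-1.423: |R|=0.15021 <1
  x=-1.313: |R|=0.07726 <1
  x=-3.412: |R|=1.17510 >1
  x=-3.335: |R|=1.14355 >1
  x=-3.246: |R|=1.10642 >1
Stable set (-3.0000, 0).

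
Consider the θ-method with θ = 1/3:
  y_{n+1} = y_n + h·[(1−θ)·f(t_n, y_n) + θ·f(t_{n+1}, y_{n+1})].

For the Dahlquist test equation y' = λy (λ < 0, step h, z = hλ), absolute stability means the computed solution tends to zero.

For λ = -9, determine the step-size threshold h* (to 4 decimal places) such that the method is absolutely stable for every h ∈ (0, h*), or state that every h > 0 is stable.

On y'=λy, z=hλ:
  y_{n+1} = y_n + z·[2/3·y_n + 1/3·y_{n+1}] ⇒ (1 − 1/3z)y_{n+1} = (1 + 2/3z)y_n
  so R(z) = (1 + 2/3z)/(1 − 1/3z).

Find x<0 with |R(x)|<1.
x=-1.16: |R|=0.1635
R=−1: 1+2/3x = −1+1/3x ⇒ -1/3x=2 ⇒ x=2/(-1/3)=-6.0000
Confirm numerically:
  x=-4.760: |R|=0.84021 <1
  x=-3.792: |R|=0.67491 <1
  x=-2.486: |R|=0.35946 <1
  x=-6.586: |R|=1.06113 >1
  x=-6.144: |R|=1.01575 >1
Interval (-6.0000, 0).

(-6.0000,0); λ=-9 ⇒ h* = (6)/9 = 0.6667.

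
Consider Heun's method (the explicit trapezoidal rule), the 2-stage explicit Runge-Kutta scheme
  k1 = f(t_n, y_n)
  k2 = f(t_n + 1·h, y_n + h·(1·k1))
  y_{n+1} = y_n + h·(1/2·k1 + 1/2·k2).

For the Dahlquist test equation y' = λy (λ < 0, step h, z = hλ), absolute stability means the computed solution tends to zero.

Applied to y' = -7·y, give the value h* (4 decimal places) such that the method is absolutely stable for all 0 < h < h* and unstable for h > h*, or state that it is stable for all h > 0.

(-2.0000,0); λ=-7 ⇒ h* = 0.2857.

With y'=λy (z=hλ):
  order 2, 2-stage ⇒ R(z)=1+z+z^2/2
  (e.g. R(-1.49)=0.62005, |R|=0.62005)

Solve |R(x)|<1 on ℝ⁻.
x=-1.49: |R|=0.6200
|R(-1.89)|=0.8960 |R(-1.54)|=0.6458 |R(-0.95)|=0.5012
Bisect:
  x_lo=-2.6069 |R|=1.7911  x_hi=-0.3592 |R|=0.7053
  mid=-1.48305 |R|=0.61667 →hi
  mid=-2.04498 |R|=1.04600 →lo
  mid=-1.76401 |R|=0.79186 →hi
  mid=-1.90450 |R|=0.90906 →hi
  mid=-1.97474 |R|=0.97506 →hi
  mid=-2.00986 |R|=1.00991 →lo
  mid=-1.99230 |R|=0.99233 →hi
  mid=-2.00108 |R|=1.00108 →lo
  mid=-1.99669 |R|=0.99670 →hi
  ...
  [-2.00012,-1.99999] ⇒ x*=-2.0000
So |R|<1 on (-2.0000, 0).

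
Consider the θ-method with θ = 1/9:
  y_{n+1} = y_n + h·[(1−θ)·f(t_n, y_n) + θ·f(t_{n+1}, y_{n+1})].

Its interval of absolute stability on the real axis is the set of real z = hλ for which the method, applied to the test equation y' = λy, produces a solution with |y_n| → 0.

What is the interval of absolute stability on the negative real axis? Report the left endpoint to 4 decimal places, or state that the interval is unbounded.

Set f=λy, z=hλ:
  y_{n+1} = y_n + z·[8/9·y_n + 1/9·y_{n+1}] ⇒ (1 − 1/9z)y_{n+1} = (1 + 8/9z)y_n
  Hence R(z) = (1 + 8/9z)/(1 − 1/9z).

Find x<0 with |R(x)|<1.
x=-0.74: |R|=0.3162
R=−1: 1+8/9x = −1+1/9x ⇒ -7/9x=2 ⇒ x=2/(-7/9)=-2.5714
Confirm numerically:
  x=-2.304: |R|=0.83439 <1
  x=-1.378: |R|=0.19503 <1
  x=-1.199: |R|=0.05804 <1
  x=-1.185: |R|=0.04713 <1
  x=-3.166: |R|=1.34210 >1
  x=-2.818: |R|=1.14605 >1
Interval (-2.5714, 0).

z∈(-2.5714,0).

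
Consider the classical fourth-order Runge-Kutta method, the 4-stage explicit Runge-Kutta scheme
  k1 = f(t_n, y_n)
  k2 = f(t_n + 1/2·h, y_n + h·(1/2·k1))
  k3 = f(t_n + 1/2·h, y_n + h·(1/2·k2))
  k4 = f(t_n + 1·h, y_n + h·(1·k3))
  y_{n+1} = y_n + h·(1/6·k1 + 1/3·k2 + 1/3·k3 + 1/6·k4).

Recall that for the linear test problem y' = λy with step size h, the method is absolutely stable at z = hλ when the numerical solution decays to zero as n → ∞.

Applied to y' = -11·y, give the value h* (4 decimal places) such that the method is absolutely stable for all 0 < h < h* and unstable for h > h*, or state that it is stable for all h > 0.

Set f=λy, z=hλ:
  order 4, 4-stage ⇒ R(z)=1+z+z^2/2+z^3/6+z^4/24
  (e.g. R(-0.6)=0.54940, |R|=0.54940)

Need |R(x)|<1, x<0.
x=-0.6: |R|=0.5494
|R(-2.61)|=0.7663 |R(-2.4)|=0.5584 |R(-1.87)|=0.2981
Bisect:
  x_lo=-3.6091 |R|=3.1380  x_hi=-0.0641 |R|=0.9379
  mid=-1.83659 |R|=0.29152 →hi
  mid=-2.72285 |R|=0.90986 →hi
  mid=-3.16597 |R|=1.74294 →lo
  mid=-2.94441 |R|=1.26763 →lo
  mid=-2.83363 |R|=1.07535 →lo
  mid=-2.77824 |R|=0.98941 →hi
  mid=-2.80593 |R|=1.03156 →lo
  mid=-2.79208 |R|=1.01029 →lo
  ...
  [-2.78538,-2.78516] ⇒ x*=-2.7853
Interval (-2.7853, 0).

(-2.7853,0); λ=-11 ⇒ h* = 0.2532.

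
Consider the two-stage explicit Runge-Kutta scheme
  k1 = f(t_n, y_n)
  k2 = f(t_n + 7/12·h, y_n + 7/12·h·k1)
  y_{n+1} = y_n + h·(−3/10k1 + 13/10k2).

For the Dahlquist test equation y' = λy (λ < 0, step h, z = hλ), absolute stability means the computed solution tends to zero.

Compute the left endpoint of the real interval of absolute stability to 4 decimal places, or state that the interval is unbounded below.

left endpoint -1.3187.

Test eqn y'=λy, z=hλ:
  k1=λy_n ⇒ h·k1=z·y_n;  k2=λ(1+7/12z)y_n ⇒ h·k2=z(1+7/12z)y_n
  y_{n+1}/y_n = 1 − 3/10z + 13/10z(1+7/12z) = 1 + z + 91/120z²
  so R(z) = 1 + z + 91/120z².

Need |R(x)|<1, x<0.
x=-1.51: |R|=1.2191
R=1: x+91/120x²=0 ⇒ x=−120/91=-1.3187; min R=1−1/(4·91/120)=0.6703>−1
Confirm numerically:
  x=-0.924: |R|=0.72345 <1
  x=-0.719: |R|=0.67303 <1
  x=-0.686: |R|=0.67087 <1
  x=-1.609: |R|=1.35423 >1
  x=-1.568: |R|=1.29646 >1
Stable set (-1.3187, 0).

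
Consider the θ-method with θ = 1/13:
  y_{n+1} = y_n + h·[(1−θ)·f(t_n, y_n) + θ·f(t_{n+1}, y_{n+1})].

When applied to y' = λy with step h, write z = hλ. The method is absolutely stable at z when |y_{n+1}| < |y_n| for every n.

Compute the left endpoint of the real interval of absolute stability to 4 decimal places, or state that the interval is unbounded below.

left endpoint -2.3636.

Set f=λy, z=hλ:
  y_{n+1} = y_n + z·[12/13·y_n + 1/13·y_{n+1}] ⇒ (1 − 1/13z)y_{n+1} = (1 + 12/13z)y_n
  ⇒ R(z) = (1 + 12/13z)/(1 − 1/13z).

Find x<0 with |R(x)|<1.
x=-1.15: |R|=0.0565
R=−1: 1+12/13x = −1+1/13x ⇒ -11/13x=2 ⇒ x=2/(-11/13)=-2.3636
Confirm numerically:
  x=-2.333: |R|=0.97802 <1
  x=-2.052: |R|=0.77226 <1
  x=-1.955: |R|=0.69943 <1
  x=-2.476: |R|=1.07987 >1
  x=-2.414: |R|=1.03594 >1
So |R|<1 on (-2.3636, 0).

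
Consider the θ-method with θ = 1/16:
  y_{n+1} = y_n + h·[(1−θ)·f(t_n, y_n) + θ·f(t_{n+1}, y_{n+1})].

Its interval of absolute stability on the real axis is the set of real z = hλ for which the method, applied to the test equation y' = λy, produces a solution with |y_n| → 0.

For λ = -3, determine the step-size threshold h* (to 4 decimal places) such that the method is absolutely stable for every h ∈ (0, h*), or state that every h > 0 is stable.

Set f=λy, z=hλ:
  y_{n+1} = y_n + z·[15/16·y_n + 1/16·y_{n+1}] ⇒ (1 − 1/16z)y_{n+1} = (1 + 15/16z)y_n
  so R(z) = (1 + 15/16z)/(1 − 1/16z).

Need |R(x)|<1, x<0.
x=-0.4: |R|=0.6098
R=−1: 1+15/16x = −1+1/16x ⇒ -7/8x=2 ⇒ x=2/(-7/8)=-2.2857
Confirm numerically:
  x=-1.757: |R|=0.58315 <1
  x=-1.326: |R|=0.22452 <1
  x=-1.057: |R|=0.00850 <1
  x=-2.745: |R|=1.34302 >1
  x=-2.616: |R|=1.24839 >1
So |R|<1 on (-2.2857, 0).

(-2.2857,0); λ=-3 ⇒ h* = (16/7)/3 = 0.7619.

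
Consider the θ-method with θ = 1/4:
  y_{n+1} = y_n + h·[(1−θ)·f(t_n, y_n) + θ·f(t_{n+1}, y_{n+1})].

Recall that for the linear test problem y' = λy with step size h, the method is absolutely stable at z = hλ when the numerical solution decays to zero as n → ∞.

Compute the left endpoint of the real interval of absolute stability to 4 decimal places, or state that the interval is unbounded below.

z* = -4.0000.

Test eqn y'=λy, z=hλ:
  y_{n+1} = y_n + z·[3/4·y_n + 1/4·y_{n+1}] ⇒ (1 − 1/4z)y_{n+1} = (1 + 3/4z)y_n
  so R(z) = (1 + 3/4z)/(1 − 1/4z).

Solve |R(x)|<1 on ℝ⁻.
x=-0.69: |R|=0.4115
R=−1: 1+3/4x = −1+1/4x ⇒ -1/2x=2 ⇒ x=2/(-1/2)=-4.0000
Confirm numerically:
  x=-3.923: |R|=0.98056 <1
  x=-3.535: |R|=0.87658 <1
  x=-3.354: |R|=0.82431 <1
  x=-4.404: |R|=1.09614 >1
  x=-4.357: |R|=1.08544 >1
  x=-4.269: |R|=1.06506 >1
So |R|<1 on (-4.0000, 0).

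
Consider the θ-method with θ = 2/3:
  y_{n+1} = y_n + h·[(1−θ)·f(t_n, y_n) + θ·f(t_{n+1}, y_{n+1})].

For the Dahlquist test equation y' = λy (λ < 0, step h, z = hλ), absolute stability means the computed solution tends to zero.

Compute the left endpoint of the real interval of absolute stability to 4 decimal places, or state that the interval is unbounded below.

unbounded; (−∞, 0).

With y'=λy (z=hλ):
  y_{n+1} = y_n + z·[1/3·y_n + 2/3·y_{n+1}] ⇒ (1 − 2/3z)y_{n+1} = (1 + 1/3z)y_n
  Hence R(z) = (1 + 1/3z)/(1 − 2/3z).

Solve |R(x)|<1 on ℝ⁻.
x=-0.98: |R|=0.4073
x=-2: |R|=0.1429
x=-10: |R|=0.3043
x=-100: |R|=0.4778
θ=2/3≥1/2 ⇒ |1+1/3x|<|1−2/3x| ∀x<0 ⇒ interval (−∞,0).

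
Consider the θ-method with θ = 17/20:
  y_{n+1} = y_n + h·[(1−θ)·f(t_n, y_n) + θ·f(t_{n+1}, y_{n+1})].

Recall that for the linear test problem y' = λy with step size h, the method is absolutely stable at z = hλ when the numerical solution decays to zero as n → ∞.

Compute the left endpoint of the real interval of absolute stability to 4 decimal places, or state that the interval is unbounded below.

With y'=λy (z=hλ):
  y_{n+1} = y_n + z·[3/20·y_n + 17/20·y_{n+1}] ⇒ (1 − 17/20z)y_{n+1} = (1 + 3/20z)y_n
  Hence R(z) = (1 + 3/20z)/(1 − 17/20z).

Need |R(x)|<1, x<0.
x=-0.82: |R|=0.5168
x=-2: |R|=0.2593
x=-10: |R|=0.0526
x=-100: |R|=0.1628
θ=17/20≥1/2 ⇒ |1+3/20x|<|1−17/20x| ∀x<0 ⇒ unbounded interval.

(−∞, 0) — no finite endpoint.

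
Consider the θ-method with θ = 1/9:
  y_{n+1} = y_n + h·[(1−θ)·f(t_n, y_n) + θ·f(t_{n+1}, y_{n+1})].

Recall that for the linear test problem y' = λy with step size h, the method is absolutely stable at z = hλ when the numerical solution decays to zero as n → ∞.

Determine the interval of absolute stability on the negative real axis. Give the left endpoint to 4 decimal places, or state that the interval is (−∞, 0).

z∈(-2.5714,0).

Set f=λy, z=hλ:
  y_{n+1} = y_n + z·[8/9·y_n + 1/9·y_{n+1}] ⇒ (1 − 1/9z)y_{n+1} = (1 + 8/9z)y_n
  Hence R(z) = (1 + 8/9z)/(1 − 1/9z).

Find x<0 with |R(x)|<1.
x=-1.1: |R|=0.0198
R=−1: 1+8/9x = −1+1/9x ⇒ -7/9x=2 ⇒ x=2/(-7/9)=-2.5714
Confirm numerically:
  x=-2.152: |R|=0.73673 <1
  x=-1.740: |R|=0.45810 <1
  x=-1.109: |R|=0.01266 <1
  x=-3.146: |R|=1.33114 >1
  x=-2.895: |R|=1.19042 >1
  x=-2.644: |R|=1.04363 >1
Stable set (-2.5714, 0).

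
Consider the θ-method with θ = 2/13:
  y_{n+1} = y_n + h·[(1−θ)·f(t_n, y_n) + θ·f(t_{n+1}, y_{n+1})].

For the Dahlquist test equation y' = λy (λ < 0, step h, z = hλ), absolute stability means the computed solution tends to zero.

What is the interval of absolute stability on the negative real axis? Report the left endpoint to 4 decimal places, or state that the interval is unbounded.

With y'=λy (z=hλ):
  y_{n+1} = y_n + z·[11/13·y_n + 2/13·y_{n+1}] ⇒ (1 − 2/13z)y_{n+1} = (1 + 11/13z)y_n
  Hence R(z) = (1 + 11/13z)/(1 − 2/13z).

Solve |R(x)|<1 on ℝ⁻.
x=-0.41: |R|=0.6143
R=−1: 1+11/13x = −1+2/13x ⇒ -9/13x=2 ⇒ x=2/(-9/13)=-2.8889
Confirm numerically:
  x=-2.733: |R|=0.92402 <1
  x=-2.505: |R|=0.80816 <1
  x=-1.720: |R|=0.36010 <1
  x=-1.622: |R|=0.29808 <1
  x=-3.240: |R|=1.16222 >1
  x=-3.226: |R|=1.15597 >1
Stable set (-2.8889, 0).

(-2.8889, 0).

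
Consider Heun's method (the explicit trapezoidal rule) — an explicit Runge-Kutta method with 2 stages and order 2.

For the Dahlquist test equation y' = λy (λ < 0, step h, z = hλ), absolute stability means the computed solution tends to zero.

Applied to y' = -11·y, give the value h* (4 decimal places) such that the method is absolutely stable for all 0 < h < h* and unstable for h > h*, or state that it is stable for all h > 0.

(-2.0000,0); λ=-11 ⇒ h* = 0.1818.

On y'=λy, z=hλ:
  order 2, 2-stage ⇒ R(z)=1+z+z^2/2
  (e.g. R(-0.75)=0.53125, |R|=0.53125)

Boundary: |R(x)|=1, x<0.
x=-0.75: |R|=0.5312
|R(-2.23)|=1.2565 |R(-1.81)|=0.8281 |R(-1.1)|=0.5050
Bisect:
  x_lo=-2.8216 |R|=2.1590  x_hi=-0.0741 |R|=0.9286
  mid=-1.44784 |R|=0.60028 →hi
  mid=-2.13470 |R|=1.14377 →lo
  mid=-1.79127 |R|=0.81306 →hi
  mid=-1.96299 |R|=0.96367 →hi
  mid=-2.04884 |R|=1.05003 →lo
  mid=-2.00591 |R|=1.00593 →lo
  mid=-1.98445 |R|=0.98457 →hi
  mid=-1.99518 |R|=0.99519 →hi
  ...
  [-2.00004,-1.99988] ⇒ x*=-2.0000
So |R|<1 on (-2.0000, 0).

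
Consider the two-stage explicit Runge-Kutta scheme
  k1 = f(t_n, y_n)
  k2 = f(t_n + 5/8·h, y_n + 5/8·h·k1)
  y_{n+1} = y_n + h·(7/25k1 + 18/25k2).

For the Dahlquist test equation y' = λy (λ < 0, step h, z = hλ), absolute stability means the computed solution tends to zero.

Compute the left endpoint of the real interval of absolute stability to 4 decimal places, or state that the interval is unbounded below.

z* = -2.2222.

Test eqn y'=λy, z=hλ:
  k1=λy_n ⇒ h·k1=z·y_n;  k2=λ(1+5/8z)y_n ⇒ h·k2=z(1+5/8z)y_n
  y_{n+1}/y_n = 1 + 7/25z + 18/25z(1+5/8z) = 1 + z + 9/20z²
  so R(z) = 1 + z + 9/20z².

Find x<0 with |R(x)|<1.
x=-1.74: |R|=0.6224
R=1: x+9/20x²=0 ⇒ x=−20/9=-2.2222; min R=1−1/(4·9/20)=0.4444>−1
Confirm numerically:
  x=-1.912: |R|=0.73308 <1
  x=-1.736: |R|=0.62016 <1
  x=-1.624: |R|=0.56282 <1
  x=-2.362: |R|=1.14857 >1
  x=-2.284: |R|=1.06350 >1
Interval (-2.2222, 0).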